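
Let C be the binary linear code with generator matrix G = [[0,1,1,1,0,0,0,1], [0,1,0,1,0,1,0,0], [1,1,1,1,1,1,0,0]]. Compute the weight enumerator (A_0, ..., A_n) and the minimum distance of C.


Weight distribution: A_0 = 1, A_3 = 3, A_4 = 2, A_5 = 1, A_6 = 1. Minimum distance d = 3.

Enumerate all 2^3 = 8 messages m ∈ F_2^3.
For each, compute codeword c = mG in F_2^8, then tally its weight.
  m = 000 → c = 00000000, weight = 0.
  m = 100 → c = 01110001, weight = 4.
  m = 010 → c = 01010100, weight = 3.
  m = 110 → c = 00100101, weight = 3.
  m = 001 → c = 11111100, weight = 6.
  m = 101 → c = 10001101, weight = 4.
  m = 011 → c = 10101000, weight = 3.
  m = 111 → c = 11011001, weight = 5.
Tally weights:
  weight 0: 1 codewords.
  weight 3: 3 codewords.
  weight 4: 2 codewords.
  weight 5: 1 codewords.
  weight 6: 1 codewords.
Minimum distance d = smallest w > 0 with A_w > 0 = 3.
Sanity: Σ A_w = 8 = 2^3 = 8 ✓.


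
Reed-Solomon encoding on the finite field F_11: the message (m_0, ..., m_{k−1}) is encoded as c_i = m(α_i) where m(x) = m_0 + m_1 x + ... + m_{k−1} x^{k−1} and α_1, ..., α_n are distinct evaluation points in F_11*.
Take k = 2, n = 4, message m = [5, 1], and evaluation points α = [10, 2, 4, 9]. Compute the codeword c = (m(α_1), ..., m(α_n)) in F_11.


c = [4, 7, 9, 3]

Message polynomial: m(x) = 5 + 1·x (mod 11).
For each evaluation point α_i, compute m(α_i) mod 11:
  α_1 = 10: Horner steps 1 → 4, so m(10) = 4.
  α_2 = 2: Horner steps 1 → 7, so m(2) = 7.
  α_3 = 4: Horner steps 1 → 9, so m(4) = 9.
  α_4 = 9: Horner steps 1 → 3, so m(9) = 3.
Codeword c = [4, 7, 9, 3] ∈ F_11^4.


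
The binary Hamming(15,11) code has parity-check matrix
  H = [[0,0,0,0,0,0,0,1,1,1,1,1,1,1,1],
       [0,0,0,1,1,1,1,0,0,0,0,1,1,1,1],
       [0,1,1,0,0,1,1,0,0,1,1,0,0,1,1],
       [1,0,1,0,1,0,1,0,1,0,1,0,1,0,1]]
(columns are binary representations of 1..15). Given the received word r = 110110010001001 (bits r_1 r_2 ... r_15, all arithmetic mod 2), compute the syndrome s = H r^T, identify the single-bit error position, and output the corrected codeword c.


s = (1, 0, 0, 1)^T, error position = 9, corrected codeword c = 110110011001001

Compute s = H r^T mod 2 one row at a time:
  s_1 = 1 + 0 + 0 + 0 + 1 + 0 + 0 + 1 = 3 ≡ 1 (mod 2).
  s_2 = 1 + 1 + 0 + 0 + 1 + 0 + 0 + 1 = 4 ≡ 0 (mod 2).
  s_3 = 1 + 0 + 0 + 0 + 0 + 0 + 0 + 1 = 2 ≡ 0 (mod 2).
  s_4 = 1 + 0 + 1 + 0 + 0 + 0 + 0 + 1 = 3 ≡ 1 (mod 2).
s = (1, 0, 0, 1)^T — this equals column 9 of H (binary 1001), so error is at position 9.
Correct: flip bit 9 of r = 110110010001001 to get c = 110110011001001.


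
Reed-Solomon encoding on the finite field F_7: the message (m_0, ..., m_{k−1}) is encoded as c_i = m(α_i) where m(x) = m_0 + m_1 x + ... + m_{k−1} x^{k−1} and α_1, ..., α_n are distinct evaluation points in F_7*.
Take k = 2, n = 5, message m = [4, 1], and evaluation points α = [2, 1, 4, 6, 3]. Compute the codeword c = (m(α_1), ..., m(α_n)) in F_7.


c = [6, 5, 1, 3, 0]

Message polynomial: m(x) = 4 + 1·x (mod 7).
For each evaluation point α_i, compute m(α_i) mod 7:
  α_1 = 2: Horner steps 1 → 6, so m(2) = 6.
  α_2 = 1: Horner steps 1 → 5, so m(1) = 5.
  α_3 = 4: Horner steps 1 → 1, so m(4) = 1.
  α_4 = 6: Horner steps 1 → 3, so m(6) = 3.
  α_5 = 3: Horner steps 1 → 0, so m(3) = 0.
Codeword c = [6, 5, 1, 3, 0] ∈ F_7^5.


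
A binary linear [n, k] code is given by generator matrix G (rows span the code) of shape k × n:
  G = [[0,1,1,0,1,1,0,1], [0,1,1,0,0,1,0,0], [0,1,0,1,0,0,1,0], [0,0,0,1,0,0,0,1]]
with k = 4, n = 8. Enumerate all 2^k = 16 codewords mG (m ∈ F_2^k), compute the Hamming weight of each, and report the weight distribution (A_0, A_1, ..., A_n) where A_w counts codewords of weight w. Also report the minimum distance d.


Weight distribution: A_0 = 1, A_2 = 3, A_3 = 4, A_4 = 3, A_5 = 4, A_6 = 1. Minimum distance d = 2.

Enumerate all 2^4 = 16 messages m ∈ F_2^4.
For each, compute codeword c = mG in F_2^8, then tally its weight.
  m = 0000 → c = 00000000, weight = 0.
  m = 1000 → c = 01101101, weight = 5.
  m = 0100 → c = 01100100, weight = 3.
  m = 1100 → c = 00001001, weight = 2.
  m = 0010 → c = 01010010, weight = 3.
  m = 1010 → c = 00111111, weight = 6.
  m = 0110 → c = 00110110, weight = 4.
  m = 1110 → c = 01011011, weight = 5.
  m = 0001 → c = 00010001, weight = 2.
  m = 1001 → c = 01111100, weight = 5.
  m = 0101 → c = 01110101, weight = 5.
  m = 1101 → c = 00011000, weight = 2.
  m = 0011 → c = 01000011, weight = 3.
  m = 1011 → c = 00101110, weight = 4.
  m = 0111 → c = 00100111, weight = 4.
  m = 1111 → c = 01001010, weight = 3.
Tally weights:
  weight 0: 1 codewords.
  weight 2: 3 codewords.
  weight 3: 4 codewords.
  weight 4: 3 codewords.
  weight 5: 4 codewords.
  weight 6: 1 codewords.
Minimum distance d = smallest w > 0 with A_w > 0 = 2.
Sanity: Σ A_w = 16 = 2^4 = 16 ✓.


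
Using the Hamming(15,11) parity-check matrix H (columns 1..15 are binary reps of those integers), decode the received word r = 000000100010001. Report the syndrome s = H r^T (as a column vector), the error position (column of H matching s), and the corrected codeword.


s = (0, 0, 1, 1)^T, error position = 3, corrected codeword c = 001000100010001

Compute s = H r^T mod 2 one row at a time:
  s_1 = 0 + 0 + 0 + 1 + 0 + 0 + 0 + 1 = 2 ≡ 0 (mod 2).
  s_2 = 0 + 0 + 0 + 1 + 0 + 0 + 0 + 1 = 2 ≡ 0 (mod 2).
  s_3 = 0 + 0 + 0 + 1 + 0 + 1 + 0 + 1 = 3 ≡ 1 (mod 2).
  s_4 = 0 + 0 + 0 + 1 + 0 + 1 + 0 + 1 = 3 ≡ 1 (mod 2).
s = (0, 0, 1, 1)^T — this equals column 3 of H (binary 0011), so error is at position 3.
Correct: flip bit 3 of r = 000000100010001 to get c = 001000100010001.


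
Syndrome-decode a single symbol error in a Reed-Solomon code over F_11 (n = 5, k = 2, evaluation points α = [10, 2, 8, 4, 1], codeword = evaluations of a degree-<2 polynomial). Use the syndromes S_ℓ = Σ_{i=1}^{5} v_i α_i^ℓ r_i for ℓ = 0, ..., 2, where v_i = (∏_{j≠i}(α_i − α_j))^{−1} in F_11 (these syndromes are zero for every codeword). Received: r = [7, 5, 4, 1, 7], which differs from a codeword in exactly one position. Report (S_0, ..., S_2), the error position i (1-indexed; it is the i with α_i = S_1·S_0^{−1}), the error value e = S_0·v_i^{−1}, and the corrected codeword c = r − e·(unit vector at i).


S = (3, 8, 3), error at position 1, error magnitude e = 7, c = [0, 5, 4, 1, 7].

Step 1: column multipliers v_i = (∏_{j≠i}(α_i − α_j))^{−1} mod 11.
  i = 1 (α = 10): (10−2)(10−8)(10−4)(10−1) = 8·2·6·9 = 864 ≡ 6, so v_1 = 6^{−1} = 2 (mod 11).
  i = 2 (α = 2): (2−10)(2−8)(2−4)(2−1) = (−8)·(−6)·(−2)·1 = −96 ≡ 3, so v_2 = 3^{−1} = 4 (mod 11).
  i = 3 (α = 8): (8−10)(8−2)(8−4)(8−1) = (−2)·6·4·7 = −336 ≡ 5, so v_3 = 5^{−1} = 9 (mod 11).
  i = 4 (α = 4): (4−10)(4−2)(4−8)(4−1) = (−6)·2·(−4)·3 = 144 ≡ 1, so v_4 = 1^{−1} = 1 (mod 11).
  i = 5 (α = 1): (1−10)(1−2)(1−8)(1−4) = (−9)·(−1)·(−7)·(−3) = 189 ≡ 2, so v_5 = 2^{−1} = 6 (mod 11).
  v = [2, 4, 9, 1, 6].
Step 2: syndromes of r = [7, 5, 4, 1, 7] (all sums mod 11).
  S_0 = Σ v_i r_i = 2·7 + 4·5 + 9·4 + 1·1 + 6·7 = 113 ≡ 3.
  S_1 = Σ v_i α_i r_i = 2·10·7 + 4·2·5 + 9·8·4 + 1·4·1 + 6·1·7 = 514 ≡ 8.
  α_i^2 mod 11 = [1, 4, 9, 5, 1].
  S_2 = Σ v_i α_i^2 r_i = 2·1·7 + 4·4·5 + 9·9·4 + 1·5·1 + 6·1·7 = 465 ≡ 3.
  S = (3, 8, 3) ≠ 0, so r is not a codeword (an error is present).
Step 3: locate the error. For a single error e at position i, S_ℓ = v_i·e·α_i^ℓ, so α_err = S_1/S_0.
  S_0^{−1} = 3^{−1} = 4 (mod 11), so α_err = 8·4 = 32 ≡ 10 = α_1. Error position i = 1.
  Consistency check: S_2/S_1 = 3·7 = 21 ≡ 10 = α_err ✓ (single-error assumption holds).
Step 4: error magnitude e = S_0/v_1 = S_0·∏_{j≠1}(α_1 − α_j) = 3·6 = 18 ≡ 7 (mod 11).
Step 5: correct position 1: c_1 = r_1 − e = 7 − 7 ≡ 0 (mod 11). Hence c = [0, 5, 4, 1, 7].
  Check: interpolating c through the α_i gives m(x) = 9 + 9·x (degree < 2) with m(α_i) = c_i for every i, so c is indeed a codeword.


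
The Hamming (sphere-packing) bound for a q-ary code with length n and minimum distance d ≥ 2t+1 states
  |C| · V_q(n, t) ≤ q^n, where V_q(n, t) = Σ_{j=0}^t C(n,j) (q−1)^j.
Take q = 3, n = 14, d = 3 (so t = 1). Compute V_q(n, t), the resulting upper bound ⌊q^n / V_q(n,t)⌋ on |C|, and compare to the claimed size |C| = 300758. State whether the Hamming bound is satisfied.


V_q(n, t) = 29, q^n = 4782969, Hamming bound = 164929, |C| = 300758 > bound (violated).

Step 1: Compute V_q(n, t) = Σ_{j=0}^1 C(n, j) (q−1)^j.
  j = 0: C(14,0)·(2)^0 = 1·1 = 1.
  j = 1: C(14,1)·(2)^1 = 14·2 = 28.
  V_q(n, t) = 1 + 28 = 29.
Step 2: q^n = 3^14 = 4782969.
Step 3: Hamming bound ⌊q^n / V_q(n,t)⌋ = ⌊4782969/29⌋ = 164929.
Step 4: Compare |C| = 300758 to 164929: violated.
The claimed |C| lies above the Hamming bound, so no 3-ary code of length 14 with d ≥ 3 can have 300758 codewords.


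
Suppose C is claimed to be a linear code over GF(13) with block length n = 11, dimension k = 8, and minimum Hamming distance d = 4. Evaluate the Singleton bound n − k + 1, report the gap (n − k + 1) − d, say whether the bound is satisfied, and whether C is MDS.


Singleton RHS = n − k + 1 = 4, slack = 0, bound satisfied, MDS.

Singleton bound: d ≤ n − k + 1.
Here n = 11, k = 8, so n − k + 1 = 4.
Given d = 4, check d ≤ 4: YES.
Slack = (n − k + 1) − d = 0.
The code is MDS (slack = 0).
Description: the claimed parameters are [11, 8, 4]_13; such a code would be MDS (meets Singleton bound).


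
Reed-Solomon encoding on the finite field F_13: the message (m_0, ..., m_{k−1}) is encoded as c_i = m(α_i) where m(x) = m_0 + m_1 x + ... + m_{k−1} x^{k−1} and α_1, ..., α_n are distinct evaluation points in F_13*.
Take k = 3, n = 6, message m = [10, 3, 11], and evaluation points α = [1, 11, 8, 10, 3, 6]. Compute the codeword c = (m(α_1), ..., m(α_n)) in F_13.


c = [11, 9, 10, 9, 1, 8]

Message polynomial: m(x) = 10 + 3·x + 11·x^2 (mod 13).
For each evaluation point α_i, compute m(α_i) mod 13:
  α_1 = 1: Horner steps 11 → 1 → 11, so m(1) = 11.
  α_2 = 11: Horner steps 11 → 7 → 9, so m(11) = 9.
  α_3 = 8: Horner steps 11 → 0 → 10, so m(8) = 10.
  α_4 = 10: Horner steps 11 → 9 → 9, so m(10) = 9.
  α_5 = 3: Horner steps 11 → 10 → 1, so m(3) = 1.
  α_6 = 6: Horner steps 11 → 4 → 8, so m(6) = 8.
Codeword c = [11, 9, 10, 9, 1, 8] ∈ F_13^6.


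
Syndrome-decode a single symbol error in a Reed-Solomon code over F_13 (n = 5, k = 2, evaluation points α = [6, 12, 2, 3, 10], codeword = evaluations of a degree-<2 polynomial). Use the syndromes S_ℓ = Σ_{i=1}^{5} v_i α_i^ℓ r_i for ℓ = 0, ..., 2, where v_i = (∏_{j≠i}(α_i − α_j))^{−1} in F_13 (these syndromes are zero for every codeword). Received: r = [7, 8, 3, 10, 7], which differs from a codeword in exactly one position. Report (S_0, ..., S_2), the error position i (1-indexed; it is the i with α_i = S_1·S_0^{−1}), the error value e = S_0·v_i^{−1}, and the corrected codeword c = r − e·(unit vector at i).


S = (1, 6, 10), error at position 1, error magnitude e = 2, c = [5, 8, 3, 10, 7].

Step 1: column multipliers v_i = (∏_{j≠i}(α_i − α_j))^{−1} mod 13.
  i = 1 (α = 6): (6−12)(6−2)(6−3)(6−10) = (−6)·4·3·(−4) = 288 ≡ 2, so v_1 = 2^{−1} = 7 (mod 13).
  i = 2 (α = 12): (12−6)(12−2)(12−3)(12−10) = 6·10·9·2 = 1080 ≡ 1, so v_2 = 1^{−1} = 1 (mod 13).
  i = 3 (α = 2): (2−6)(2−12)(2−3)(2−10) = (−4)·(−10)·(−1)·(−8) = 320 ≡ 8, so v_3 = 8^{−1} = 5 (mod 13).
  i = 4 (α = 3): (3−6)(3−12)(3−2)(3−10) = (−3)·(−9)·1·(−7) = −189 ≡ 6, so v_4 = 6^{−1} = 11 (mod 13).
  i = 5 (α = 10): (10−6)(10−12)(10−2)(10−3) = 4·(−2)·8·7 = −448 ≡ 7, so v_5 = 7^{−1} = 2 (mod 13).
  v = [7, 1, 5, 11, 2].
Step 2: syndromes of r = [7, 8, 3, 10, 7] (all sums mod 13).
  S_0 = Σ v_i r_i = 7·7 + 1·8 + 5·3 + 11·10 + 2·7 = 196 ≡ 1.
  S_1 = Σ v_i α_i r_i = 7·6·7 + 1·12·8 + 5·2·3 + 11·3·10 + 2·10·7 = 890 ≡ 6.
  α_i^2 mod 13 = [10, 1, 4, 9, 9].
  S_2 = Σ v_i α_i^2 r_i = 7·10·7 + 1·1·8 + 5·4·3 + 11·9·10 + 2·9·7 = 1674 ≡ 10.
  S = (1, 6, 10) ≠ 0, so r is not a codeword (an error is present).
Step 3: locate the error. For a single error e at position i, S_ℓ = v_i·e·α_i^ℓ, so α_err = S_1/S_0.
  S_0^{−1} = 1^{−1} = 1 (mod 13), so α_err = 6·1 = 6 ≡ 6 = α_1. Error position i = 1.
  Consistency check: S_2/S_1 = 10·11 = 110 ≡ 6 = α_err ✓ (single-error assumption holds).
Step 4: error magnitude e = S_0/v_1 = S_0·∏_{j≠1}(α_1 − α_j) = 1·2 = 2 ≡ 2 (mod 13).
Step 5: correct position 1: c_1 = r_1 − e = 7 − 2 ≡ 5 (mod 13). Hence c = [5, 8, 3, 10, 7].
  Check: interpolating c through the α_i gives m(x) = 2 + 7·x (degree < 2) with m(α_i) = c_i for every i, so c is indeed a codeword.


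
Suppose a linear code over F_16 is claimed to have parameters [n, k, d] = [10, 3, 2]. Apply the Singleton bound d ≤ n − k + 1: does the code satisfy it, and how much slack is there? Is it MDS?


Singleton RHS = n − k + 1 = 8, slack = 6, bound satisfied, not MDS.

Singleton bound: d ≤ n − k + 1.
Here n = 10, k = 3, so n − k + 1 = 8.
Given d = 2, check d ≤ 8: YES.
Slack = (n − k + 1) − d = 6.
The code is NOT MDS (slack = 6 > 0).
Description: the claimed parameters are [10, 3, 2]_16; such a code would be non-MDS.


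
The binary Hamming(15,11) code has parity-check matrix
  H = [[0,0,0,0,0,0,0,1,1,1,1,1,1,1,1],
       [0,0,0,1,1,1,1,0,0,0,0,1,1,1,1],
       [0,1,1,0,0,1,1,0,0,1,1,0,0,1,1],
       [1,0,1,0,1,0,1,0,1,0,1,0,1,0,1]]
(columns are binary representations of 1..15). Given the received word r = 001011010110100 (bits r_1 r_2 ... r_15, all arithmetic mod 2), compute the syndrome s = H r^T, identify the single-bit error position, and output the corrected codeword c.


s = (0, 1, 0, 0)^T, error position = 4, corrected codeword c = 001111010110100

Compute s = H r^T mod 2 one row at a time:
  s_1 = 1 + 0 + 1 + 1 + 0 + 1 + 0 + 0 = 4 ≡ 0 (mod 2).
  s_2 = 0 + 1 + 1 + 0 + 0 + 1 + 0 + 0 = 3 ≡ 1 (mod 2).
  s_3 = 0 + 1 + 1 + 0 + 1 + 1 + 0 + 0 = 4 ≡ 0 (mod 2).
  s_4 = 0 + 1 + 1 + 0 + 0 + 1 + 1 + 0 = 4 ≡ 0 (mod 2).
s = (0, 1, 0, 0)^T — this equals column 4 of H (binary 0100), so error is at position 4.
Correct: flip bit 4 of r = 001011010110100 to get c = 001111010110100.


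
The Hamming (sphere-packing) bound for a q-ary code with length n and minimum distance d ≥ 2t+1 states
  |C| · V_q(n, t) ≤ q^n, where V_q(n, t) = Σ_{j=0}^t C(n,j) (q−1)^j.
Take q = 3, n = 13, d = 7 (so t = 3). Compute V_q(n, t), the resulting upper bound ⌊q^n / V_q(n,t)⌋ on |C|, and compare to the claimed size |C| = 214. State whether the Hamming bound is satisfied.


V_q(n, t) = 2627, q^n = 1594323, Hamming bound = 606, |C| = 214 ≤ bound (satisfied).

Step 1: Compute V_q(n, t) = Σ_{j=0}^3 C(n, j) (q−1)^j.
  j = 0: C(13,0)·(2)^0 = 1·1 = 1.
  j = 1: C(13,1)·(2)^1 = 13·2 = 26.
  j = 2: C(13,2)·(2)^2 = 78·4 = 312.
  j = 3: C(13,3)·(2)^3 = 286·8 = 2288.
  V_q(n, t) = 1 + 26 + 312 + 2288 = 2627.
Step 2: q^n = 3^13 = 1594323.
Step 3: Hamming bound ⌊q^n / V_q(n,t)⌋ = ⌊1594323/2627⌋ = 606.
Step 4: Compare |C| = 214 to 606: satisfied.
The claimed |C| lies below the Hamming bound.


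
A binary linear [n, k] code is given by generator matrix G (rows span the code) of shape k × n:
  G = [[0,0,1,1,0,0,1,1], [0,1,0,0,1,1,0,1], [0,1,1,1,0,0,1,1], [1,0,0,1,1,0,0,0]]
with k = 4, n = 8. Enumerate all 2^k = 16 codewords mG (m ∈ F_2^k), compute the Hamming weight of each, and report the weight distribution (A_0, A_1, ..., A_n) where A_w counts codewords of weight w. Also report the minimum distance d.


Weight distribution: A_0 = 1, A_1 = 1, A_3 = 2, A_4 = 5, A_5 = 5, A_6 = 2. Minimum distance d = 1.

Enumerate all 2^4 = 16 messages m ∈ F_2^4.
For each, compute codeword c = mG in F_2^8, then tally its weight.
  m = 0000 → c = 00000000, weight = 0.
  m = 1000 → c = 00110011, weight = 4.
  m = 0100 → c = 01001101, weight = 4.
  m = 1100 → c = 01111110, weight = 6.
  m = 0010 → c = 01110011, weight = 5.
  m = 1010 → c = 01000000, weight = 1.
  m = 0110 → c = 00111110, weight = 5.
  m = 1110 → c = 00001101, weight = 3.
  m = 0001 → c = 10011000, weight = 3.
  m = 1001 → c = 10101011, weight = 5.
  m = 0101 → c = 11010101, weight = 5.
  m = 1101 → c = 11100110, weight = 5.
  m = 0011 → c = 11101011, weight = 6.
  m = 1011 → c = 11011000, weight = 4.
  m = 0111 → c = 10100110, weight = 4.
  m = 1111 → c = 10010101, weight = 4.
Tally weights:
  weight 0: 1 codewords.
  weight 1: 1 codewords.
  weight 3: 2 codewords.
  weight 4: 5 codewords.
  weight 5: 5 codewords.
  weight 6: 2 codewords.
Minimum distance d = smallest w > 0 with A_w > 0 = 1.
Sanity: Σ A_w = 16 = 2^4 = 16 ✓.


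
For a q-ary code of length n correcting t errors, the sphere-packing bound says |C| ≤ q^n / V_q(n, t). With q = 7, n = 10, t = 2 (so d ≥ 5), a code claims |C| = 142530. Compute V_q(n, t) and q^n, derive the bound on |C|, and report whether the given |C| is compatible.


V_q(n, t) = 1681, q^n = 282475249, Hamming bound = 168040, |C| = 142530 ≤ bound (satisfied).

Step 1: Compute V_q(n, t) = Σ_{j=0}^2 C(n, j) (q−1)^j.
  j = 0: C(10,0)·(6)^0 = 1·1 = 1.
  j = 1: C(10,1)·(6)^1 = 10·6 = 60.
  j = 2: C(10,2)·(6)^2 = 45·36 = 1620.
  V_q(n, t) = 1 + 60 + 1620 = 1681.
Step 2: q^n = 7^10 = 282475249.
Step 3: Hamming bound ⌊q^n / V_q(n,t)⌋ = ⌊282475249/1681⌋ = 168040.
Step 4: Compare |C| = 142530 to 168040: satisfied.
The claimed |C| lies below the Hamming bound.


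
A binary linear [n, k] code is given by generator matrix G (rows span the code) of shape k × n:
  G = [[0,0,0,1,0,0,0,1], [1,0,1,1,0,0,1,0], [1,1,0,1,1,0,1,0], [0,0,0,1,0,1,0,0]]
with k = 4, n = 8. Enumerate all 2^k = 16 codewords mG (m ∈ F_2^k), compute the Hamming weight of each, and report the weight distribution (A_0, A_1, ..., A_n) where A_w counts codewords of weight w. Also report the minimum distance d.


Weight distribution: A_0 = 1, A_2 = 3, A_3 = 1, A_4 = 3, A_5 = 6, A_6 = 1, A_7 = 1. Minimum distance d = 2.

Enumerate all 2^4 = 16 messages m ∈ F_2^4.
For each, compute codeword c = mG in F_2^8, then tally its weight.
  m = 0000 → c = 00000000, weight = 0.
  m = 1000 → c = 00010001, weight = 2.
  m = 0100 → c = 10110010, weight = 4.
  m = 1100 → c = 10100011, weight = 4.
  m = 0010 → c = 11011010, weight = 5.
  m = 1010 → c = 11001011, weight = 5.
  m = 0110 → c = 01101000, weight = 3.
  m = 1110 → c = 01111001, weight = 5.
  m = 0001 → c = 00010100, weight = 2.
  m = 1001 → c = 00000101, weight = 2.
  m = 0101 → c = 10100110, weight = 4.
  m = 1101 → c = 10110111, weight = 6.
  m = 0011 → c = 11001110, weight = 5.
  m = 1011 → c = 11011111, weight = 7.
  m = 0111 → c = 01111100, weight = 5.
  m = 1111 → c = 01101101, weight = 5.
Tally weights:
  weight 0: 1 codewords.
  weight 2: 3 codewords.
  weight 3: 1 codewords.
  weight 4: 3 codewords.
  weight 5: 6 codewords.
  weight 6: 1 codewords.
  weight 7: 1 codewords.
Minimum distance d = smallest w > 0 with A_w > 0 = 2.
Sanity: Σ A_w = 16 = 2^4 = 16 ✓.


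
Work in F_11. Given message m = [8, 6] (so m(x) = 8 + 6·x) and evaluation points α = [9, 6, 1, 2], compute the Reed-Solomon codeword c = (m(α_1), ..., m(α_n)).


c = [7, 0, 3, 9]

Message polynomial: m(x) = 8 + 6·x (mod 11).
For each evaluation point α_i, compute m(α_i) mod 11:
  α_1 = 9: Horner steps 6 → 7, so m(9) = 7.
  α_2 = 6: Horner steps 6 → 0, so m(6) = 0.
  α_3 = 1: Horner steps 6 → 3, so m(1) = 3.
  α_4 = 2: Horner steps 6 → 9, so m(2) = 9.
Codeword c = [7, 0, 3, 9] ∈ F_11^4.


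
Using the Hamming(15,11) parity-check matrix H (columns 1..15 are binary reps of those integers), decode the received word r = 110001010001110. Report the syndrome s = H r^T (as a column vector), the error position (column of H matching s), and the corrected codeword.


s = (0, 0, 1, 0)^T, error position = 2, corrected codeword c = 100001010001110

Compute s = H r^T mod 2 one row at a time:
  s_1 = 1 + 0 + 0 + 0 + 1 + 1 + 1 + 0 = 4 ≡ 0 (mod 2).
  s_2 = 0 + 0 + 1 + 0 + 1 + 1 + 1 + 0 = 4 ≡ 0 (mod 2).
  s_3 = 1 + 0 + 1 + 0 + 0 + 0 + 1 + 0 = 3 ≡ 1 (mod 2).
  s_4 = 1 + 0 + 0 + 0 + 0 + 0 + 1 + 0 = 2 ≡ 0 (mod 2).
s = (0, 0, 1, 0)^T — this equals column 2 of H (binary 0010), so error is at position 2.
Correct: flip bit 2 of r = 110001010001110 to get c = 100001010001110.


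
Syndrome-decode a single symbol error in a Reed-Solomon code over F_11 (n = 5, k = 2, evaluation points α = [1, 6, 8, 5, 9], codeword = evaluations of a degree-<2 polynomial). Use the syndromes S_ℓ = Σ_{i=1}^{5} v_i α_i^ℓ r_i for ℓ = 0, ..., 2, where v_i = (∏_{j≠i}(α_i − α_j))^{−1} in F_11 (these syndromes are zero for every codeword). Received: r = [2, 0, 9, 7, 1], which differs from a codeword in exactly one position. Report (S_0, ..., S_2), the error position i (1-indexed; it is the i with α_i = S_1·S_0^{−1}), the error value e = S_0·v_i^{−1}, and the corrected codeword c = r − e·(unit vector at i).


S = (6, 4, 10), error at position 3, error magnitude e = 1, c = [2, 0, 8, 7, 1].

Step 1: column multipliers v_i = (∏_{j≠i}(α_i − α_j))^{−1} mod 11.
  i = 1 (α = 1): (1−6)(1−8)(1−5)(1−9) = (−5)·(−7)·(−4)·(−8) = 1120 ≡ 9, so v_1 = 9^{−1} = 5 (mod 11).
  i = 2 (α = 6): (6−1)(6−8)(6−5)(6−9) = 5·(−2)·1·(−3) = 30 ≡ 8, so v_2 = 8^{−1} = 7 (mod 11).
  i = 3 (α = 8): (8−1)(8−6)(8−5)(8−9) = 7·2·3·(−1) = −42 ≡ 2, so v_3 = 2^{−1} = 6 (mod 11).
  i = 4 (α = 5): (5−1)(5−6)(5−8)(5−9) = 4·(−1)·(−3)·(−4) = −48 ≡ 7, so v_4 = 7^{−1} = 8 (mod 11).
  i = 5 (α = 9): (9−1)(9−6)(9−8)(9−5) = 8·3·1·4 = 96 ≡ 8, so v_5 = 8^{−1} = 7 (mod 11).
  v = [5, 7, 6, 8, 7].
Step 2: syndromes of r = [2, 0, 9, 7, 1] (all sums mod 11).
  S_0 = Σ v_i r_i = 5·2 + 7·0 + 6·9 + 8·7 + 7·1 = 127 ≡ 6.
  S_1 = Σ v_i α_i r_i = 5·1·2 + 7·6·0 + 6·8·9 + 8·5·7 + 7·9·1 = 785 ≡ 4.
  α_i^2 mod 11 = [1, 3, 9, 3, 4].
  S_2 = Σ v_i α_i^2 r_i = 5·1·2 + 7·3·0 + 6·9·9 + 8·3·7 + 7·4·1 = 692 ≡ 10.
  S = (6, 4, 10) ≠ 0, so r is not a codeword (an error is present).
Step 3: locate the error. For a single error e at position i, S_ℓ = v_i·e·α_i^ℓ, so α_err = S_1/S_0.
  S_0^{−1} = 6^{−1} = 2 (mod 11), so α_err = 4·2 = 8 ≡ 8 = α_3. Error position i = 3.
  Consistency check: S_2/S_1 = 10·3 = 30 ≡ 8 = α_err ✓ (single-error assumption holds).
Step 4: error magnitude e = S_0/v_3 = S_0·∏_{j≠3}(α_3 − α_j) = 6·2 = 12 ≡ 1 (mod 11).
Step 5: correct position 3: c_3 = r_3 − e = 9 − 1 ≡ 8 (mod 11). Hence c = [2, 0, 8, 7, 1].
  Check: interpolating c through the α_i gives m(x) = 9 + 4·x (degree < 2) with m(α_i) = c_i for every i, so c is indeed a codeword.


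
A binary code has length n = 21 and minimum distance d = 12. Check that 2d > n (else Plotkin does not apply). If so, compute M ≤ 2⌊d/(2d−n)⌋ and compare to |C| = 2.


Plotkin bound M ≤ 8; given |C| = 2 ≤ bound (satisfied).

Check applicability: 2d = 24, n = 21.
2d − n = 3 > 0, so Plotkin applies.
Compute d/(2d−n) = 12/3 ≈ 4.0000.
⌊d/(2d−n)⌋ = 4.
Plotkin bound: M ≤ 2·4 = 8.
Given |C| = 2, check: satisfied.
This |C| is below the Plotkin bound.


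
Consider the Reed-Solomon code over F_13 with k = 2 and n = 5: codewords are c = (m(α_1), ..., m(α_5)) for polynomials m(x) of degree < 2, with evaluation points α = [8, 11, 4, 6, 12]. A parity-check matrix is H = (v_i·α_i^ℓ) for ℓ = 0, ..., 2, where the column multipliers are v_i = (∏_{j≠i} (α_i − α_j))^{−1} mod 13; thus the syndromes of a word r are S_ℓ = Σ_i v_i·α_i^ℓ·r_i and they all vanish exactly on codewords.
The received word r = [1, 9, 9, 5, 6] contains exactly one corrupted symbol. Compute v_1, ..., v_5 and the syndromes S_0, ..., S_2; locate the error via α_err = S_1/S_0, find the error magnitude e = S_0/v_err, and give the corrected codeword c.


S = (12, 2, 9), error at position 2, error magnitude e = 1, c = [1, 8, 9, 5, 6].

Step 1: column multipliers v_i = (∏_{j≠i}(α_i − α_j))^{−1} mod 13.
  i = 1 (α = 8): (8−11)(8−4)(8−6)(8−12) = (−3)·4·2·(−4) = 96 ≡ 5, so v_1 = 5^{−1} = 8 (mod 13).
  i = 2 (α = 11): (11−8)(11−4)(11−6)(11−12) = 3·7·5·(−1) = −105 ≡ 12, so v_2 = 12^{−1} = 12 (mod 13).
  i = 3 (α = 4): (4−8)(4−11)(4−6)(4−12) = (−4)·(−7)·(−2)·(−8) = 448 ≡ 6, so v_3 = 6^{−1} = 11 (mod 13).
  i = 4 (α = 6): (6−8)(6−11)(6−4)(6−12) = (−2)·(−5)·2·(−6) = −120 ≡ 10, so v_4 = 10^{−1} = 4 (mod 13).
  i = 5 (α = 12): (12−8)(12−11)(12−4)(12−6) = 4·1·8·6 = 192 ≡ 10, so v_5 = 10^{−1} = 4 (mod 13).
  v = [8, 12, 11, 4, 4].
Step 2: syndromes of r = [1, 9, 9, 5, 6] (all sums mod 13).
  S_0 = Σ v_i r_i = 8·1 + 12·9 + 11·9 + 4·5 + 4·6 = 259 ≡ 12.
  S_1 = Σ v_i α_i r_i = 8·8·1 + 12·11·9 + 11·4·9 + 4·6·5 + 4·12·6 = 2056 ≡ 2.
  α_i^2 mod 13 = [12, 4, 3, 10, 1].
  S_2 = Σ v_i α_i^2 r_i = 8·12·1 + 12·4·9 + 11·3·9 + 4·10·5 + 4·1·6 = 1049 ≡ 9.
  S = (12, 2, 9) ≠ 0, so r is not a codeword (an error is present).
Step 3: locate the error. For a single error e at position i, S_ℓ = v_i·e·α_i^ℓ, so α_err = S_1/S_0.
  S_0^{−1} = 12^{−1} = 12 (mod 13), so α_err = 2·12 = 24 ≡ 11 = α_2. Error position i = 2.
  Consistency check: S_2/S_1 = 9·7 = 63 ≡ 11 = α_err ✓ (single-error assumption holds).
Step 4: error magnitude e = S_0/v_2 = S_0·∏_{j≠2}(α_2 − α_j) = 12·12 = 144 ≡ 1 (mod 13).
Step 5: correct position 2: c_2 = r_2 − e = 9 − 1 ≡ 8 (mod 13). Hence c = [1, 8, 9, 5, 6].
  Check: interpolating c through the α_i gives m(x) = 4 + 11·x (degree < 2) with m(α_i) = c_i for every i, so c is indeed a codeword.


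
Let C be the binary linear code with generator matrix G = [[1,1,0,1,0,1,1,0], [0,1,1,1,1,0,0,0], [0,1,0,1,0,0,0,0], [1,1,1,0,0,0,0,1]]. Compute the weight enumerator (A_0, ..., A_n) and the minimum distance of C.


Weight distribution: A_0 = 1, A_2 = 2, A_3 = 1, A_4 = 5, A_5 = 6, A_7 = 1. Minimum distance d = 2.

Enumerate all 2^4 = 16 messages m ∈ F_2^4.
For each, compute codeword c = mG in F_2^8, then tally its weight.
  m = 0000 → c = 00000000, weight = 0.
  m = 1000 → c = 11010110, weight = 5.
  m = 0100 → c = 01111000, weight = 4.
  m = 1100 → c = 10101110, weight = 5.
  m = 0010 → c = 01010000, weight = 2.
  m = 1010 → c = 10000110, weight = 3.
  m = 0110 → c = 00101000, weight = 2.
  m = 1110 → c = 11111110, weight = 7.
  m = 0001 → c = 11100001, weight = 4.
  m = 1001 → c = 00110111, weight = 5.
  m = 0101 → c = 10011001, weight = 4.
  m = 1101 → c = 01001111, weight = 5.
  m = 0011 → c = 10110001, weight = 4.
  m = 1011 → c = 01100111, weight = 5.
  m = 0111 → c = 11001001, weight = 4.
  m = 1111 → c = 00011111, weight = 5.
Tally weights:
  weight 0: 1 codewords.
  weight 2: 2 codewords.
  weight 3: 1 codewords.
  weight 4: 5 codewords.
  weight 5: 6 codewords.
  weight 7: 1 codewords.
Minimum distance d = smallest w > 0 with A_w > 0 = 2.
Sanity: Σ A_w = 16 = 2^4 = 16 ✓.


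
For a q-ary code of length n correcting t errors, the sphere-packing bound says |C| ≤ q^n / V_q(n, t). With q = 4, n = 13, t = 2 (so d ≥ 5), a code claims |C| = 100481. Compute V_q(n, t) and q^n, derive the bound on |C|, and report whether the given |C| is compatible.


V_q(n, t) = 742, q^n = 67108864, Hamming bound = 90443, |C| = 100481 > bound (violated).

Step 1: Compute V_q(n, t) = Σ_{j=0}^2 C(n, j) (q−1)^j.
  j = 0: C(13,0)·(3)^0 = 1·1 = 1.
  j = 1: C(13,1)·(3)^1 = 13·3 = 39.
  j = 2: C(13,2)·(3)^2 = 78·9 = 702.
  V_q(n, t) = 1 + 39 + 702 = 742.
Step 2: q^n = 4^13 = 67108864.
Step 3: Hamming bound ⌊q^n / V_q(n,t)⌋ = ⌊67108864/742⌋ = 90443.
Step 4: Compare |C| = 100481 to 90443: violated.
The claimed |C| lies above the Hamming bound, so no 4-ary code of length 13 with d ≥ 5 can have 100481 codewords.


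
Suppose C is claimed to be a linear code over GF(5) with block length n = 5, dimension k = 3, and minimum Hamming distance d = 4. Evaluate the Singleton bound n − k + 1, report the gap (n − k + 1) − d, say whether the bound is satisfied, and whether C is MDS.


Singleton RHS = n − k + 1 = 3, slack = -1, bound violated (no such code; not MDS).

Singleton bound: d ≤ n − k + 1.
Here n = 5, k = 3, so n − k + 1 = 3.
Given d = 4, check d ≤ 3: NO.
Slack = (n − k + 1) − d = -1.
The slack is negative: d = 4 exceeds n − k + 1 = 3 by 1, so the Singleton bound is violated and no linear [5, 3, 4]_5 code can exist. In particular it is not MDS (MDS requires d = n − k + 1 exactly).
Description: the claimed parameters are [5, 3, 4]_5; such a code would be impossible (violates the Singleton bound).


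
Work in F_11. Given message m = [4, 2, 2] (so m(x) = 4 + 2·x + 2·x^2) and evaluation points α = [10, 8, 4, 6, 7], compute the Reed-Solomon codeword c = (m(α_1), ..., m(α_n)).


c = [4, 5, 0, 0, 6]

Message polynomial: m(x) = 4 + 2·x + 2·x^2 (mod 11).
For each evaluation point α_i, compute m(α_i) mod 11:
  α_1 = 10: Horner steps 2 → 0 → 4, so m(10) = 4.
  α_2 = 8: Horner steps 2 → 7 → 5, so m(8) = 5.
  α_3 = 4: Horner steps 2 → 10 → 0, so m(4) = 0.
  α_4 = 6: Horner steps 2 → 3 → 0, so m(6) = 0.
  α_5 = 7: Horner steps 2 → 5 → 6, so m(7) = 6.
Codeword c = [4, 5, 0, 0, 6] ∈ F_11^5.


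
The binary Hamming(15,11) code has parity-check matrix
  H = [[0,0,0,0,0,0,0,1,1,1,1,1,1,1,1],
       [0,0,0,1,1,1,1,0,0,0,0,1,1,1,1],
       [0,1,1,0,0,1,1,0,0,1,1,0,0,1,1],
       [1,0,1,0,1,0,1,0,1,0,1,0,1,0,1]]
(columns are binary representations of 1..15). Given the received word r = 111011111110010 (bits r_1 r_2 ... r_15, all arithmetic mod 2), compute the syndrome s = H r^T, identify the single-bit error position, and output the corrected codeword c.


s = (1, 0, 1, 0)^T, error position = 10, corrected codeword c = 111011111010010

Compute s = H r^T mod 2 one row at a time:
  s_1 = 1 + 1 + 1 + 1 + 0 + 0 + 1 + 0 = 5 ≡ 1 (mod 2).
  s_2 = 0 + 1 + 1 + 1 + 0 + 0 + 1 + 0 = 4 ≡ 0 (mod 2).
  s_3 = 1 + 1 + 1 + 1 + 1 + 1 + 1 + 0 = 7 ≡ 1 (mod 2).
  s_4 = 1 + 1 + 1 + 1 + 1 + 1 + 0 + 0 = 6 ≡ 0 (mod 2).
s = (1, 0, 1, 0)^T — this equals column 10 of H (binary 1010), so error is at position 10.
Correct: flip bit 10 of r = 111011111110010 to get c = 111011111010010.


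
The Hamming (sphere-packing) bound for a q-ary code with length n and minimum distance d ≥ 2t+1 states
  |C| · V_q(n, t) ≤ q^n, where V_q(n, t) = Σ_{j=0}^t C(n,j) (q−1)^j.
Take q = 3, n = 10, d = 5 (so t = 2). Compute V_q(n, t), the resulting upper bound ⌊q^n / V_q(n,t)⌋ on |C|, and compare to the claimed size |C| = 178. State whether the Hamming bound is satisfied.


V_q(n, t) = 201, q^n = 59049, Hamming bound = 293, |C| = 178 ≤ bound (satisfied).

Step 1: Compute V_q(n, t) = Σ_{j=0}^2 C(n, j) (q−1)^j.
  j = 0: C(10,0)·(2)^0 = 1·1 = 1.
  j = 1: C(10,1)·(2)^1 = 10·2 = 20.
  j = 2: C(10,2)·(2)^2 = 45·4 = 180.
  V_q(n, t) = 1 + 20 + 180 = 201.
Step 2: q^n = 3^10 = 59049.
Step 3: Hamming bound ⌊q^n / V_q(n,t)⌋ = ⌊59049/201⌋ = 293.
Step 4: Compare |C| = 178 to 293: satisfied.
The claimed |C| lies below the Hamming bound.


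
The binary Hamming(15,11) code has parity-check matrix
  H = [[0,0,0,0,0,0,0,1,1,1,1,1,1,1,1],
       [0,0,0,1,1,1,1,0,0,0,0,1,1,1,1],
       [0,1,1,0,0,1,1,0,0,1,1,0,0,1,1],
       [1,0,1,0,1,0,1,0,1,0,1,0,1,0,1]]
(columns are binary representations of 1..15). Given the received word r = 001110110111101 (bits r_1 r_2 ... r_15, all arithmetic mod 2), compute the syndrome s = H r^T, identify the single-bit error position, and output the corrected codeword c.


s = (0, 0, 1, 0)^T, error position = 2, corrected codeword c = 011110110111101

Compute s = H r^T mod 2 one row at a time:
  s_1 = 1 + 0 + 1 + 1 + 1 + 1 + 0 + 1 = 6 ≡ 0 (mod 2).
  s_2 = 1 + 1 + 0 + 1 + 1 + 1 + 0 + 1 = 6 ≡ 0 (mod 2).
  s_3 = 0 + 1 + 0 + 1 + 1 + 1 + 0 + 1 = 5 ≡ 1 (mod 2).
  s_4 = 0 + 1 + 1 + 1 + 0 + 1 + 1 + 1 = 6 ≡ 0 (mod 2).
s = (0, 0, 1, 0)^T — this equals column 2 of H (binary 0010), so error is at position 2.
Correct: flip bit 2 of r = 001110110111101 to get c = 011110110111101.


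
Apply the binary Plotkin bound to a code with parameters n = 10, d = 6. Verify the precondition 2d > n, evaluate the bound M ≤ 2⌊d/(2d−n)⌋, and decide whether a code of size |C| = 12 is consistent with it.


Plotkin bound M ≤ 6; given |C| = 12 > bound (violated).

Check applicability: 2d = 12, n = 10.
2d − n = 2 > 0, so Plotkin applies.
Compute d/(2d−n) = 6/2 ≈ 3.0000.
⌊d/(2d−n)⌋ = 3.
Plotkin bound: M ≤ 2·3 = 6.
Given |C| = 12, check: VIOLATED.
This |C| is above the Plotkin bound, so no binary code with n = 10, d = 6 and 12 codewords exists.


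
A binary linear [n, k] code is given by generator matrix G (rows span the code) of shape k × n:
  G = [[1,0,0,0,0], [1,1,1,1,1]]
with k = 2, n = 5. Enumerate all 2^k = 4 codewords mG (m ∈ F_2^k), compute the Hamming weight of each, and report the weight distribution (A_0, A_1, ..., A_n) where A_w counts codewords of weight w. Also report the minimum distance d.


Weight distribution: A_0 = 1, A_1 = 1, A_4 = 1, A_5 = 1. Minimum distance d = 1.

Enumerate all 2^2 = 4 messages m ∈ F_2^2.
For each, compute codeword c = mG in F_2^5, then tally its weight.
  m = 00 → c = 00000, weight = 0.
  m = 10 → c = 10000, weight = 1.
  m = 01 → c = 11111, weight = 5.
  m = 11 → c = 01111, weight = 4.
Tally weights:
  weight 0: 1 codewords.
  weight 1: 1 codewords.
  weight 4: 1 codewords.
  weight 5: 1 codewords.
Minimum distance d = smallest w > 0 with A_w > 0 = 1.
Sanity: Σ A_w = 4 = 2^2 = 4 ✓.


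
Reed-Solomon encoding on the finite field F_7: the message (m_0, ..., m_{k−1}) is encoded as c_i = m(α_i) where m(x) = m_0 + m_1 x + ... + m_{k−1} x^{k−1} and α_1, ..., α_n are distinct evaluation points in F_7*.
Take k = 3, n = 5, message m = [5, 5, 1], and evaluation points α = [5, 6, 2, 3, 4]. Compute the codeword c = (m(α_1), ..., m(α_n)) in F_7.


c = [6, 1, 5, 1, 6]

Message polynomial: m(x) = 5 + 5·x + 1·x^2 (mod 7).
For each evaluation point α_i, compute m(α_i) mod 7:
  α_1 = 5: Horner steps 1 → 3 → 6, so m(5) = 6.
  α_2 = 6: Horner steps 1 → 4 → 1, so m(6) = 1.
  α_3 = 2: Horner steps 1 → 0 → 5, so m(2) = 5.
  α_4 = 3: Horner steps 1 → 1 → 1, so m(3) = 1.
  α_5 = 4: Horner steps 1 → 2 → 6, so m(4) = 6.
Codeword c = [6, 1, 5, 1, 6] ∈ F_7^5.


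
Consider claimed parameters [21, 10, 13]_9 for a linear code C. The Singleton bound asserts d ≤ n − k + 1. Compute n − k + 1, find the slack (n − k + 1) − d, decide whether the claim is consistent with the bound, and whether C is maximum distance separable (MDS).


Singleton RHS = n − k + 1 = 12, slack = -1, bound violated (no such code; not MDS).

Singleton bound: d ≤ n − k + 1.
Here n = 21, k = 10, so n − k + 1 = 12.
Given d = 13, check d ≤ 12: NO.
Slack = (n − k + 1) − d = -1.
The slack is negative: d = 13 exceeds n − k + 1 = 12 by 1, so the Singleton bound is violated and no linear [21, 10, 13]_9 code can exist. In particular it is not MDS (MDS requires d = n − k + 1 exactly).
Description: the claimed parameters are [21, 10, 13]_9; such a code would be impossible (violates the Singleton bound).


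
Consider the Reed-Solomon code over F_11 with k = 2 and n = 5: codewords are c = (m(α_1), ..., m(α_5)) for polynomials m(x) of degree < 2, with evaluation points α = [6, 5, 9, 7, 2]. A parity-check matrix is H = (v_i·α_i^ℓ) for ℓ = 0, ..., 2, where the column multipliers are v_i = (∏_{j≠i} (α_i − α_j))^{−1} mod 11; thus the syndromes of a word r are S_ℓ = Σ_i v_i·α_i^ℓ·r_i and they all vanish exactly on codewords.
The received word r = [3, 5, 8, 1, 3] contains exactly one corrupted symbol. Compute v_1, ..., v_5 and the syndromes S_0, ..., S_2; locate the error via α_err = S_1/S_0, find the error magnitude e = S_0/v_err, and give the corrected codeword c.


S = (7, 3, 6), error at position 5, error magnitude e = 3, c = [3, 5, 8, 1, 0].

Step 1: column multipliers v_i = (∏_{j≠i}(α_i − α_j))^{−1} mod 11.
  i = 1 (α = 6): (6−5)(6−9)(6−7)(6−2) = 1·(−3)·(−1)·4 = 12 ≡ 1, so v_1 = 1^{−1} = 1 (mod 11).
  i = 2 (α = 5): (5−6)(5−9)(5−7)(5−2) = (−1)·(−4)·(−2)·3 = −24 ≡ 9, so v_2 = 9^{−1} = 5 (mod 11).
  i = 3 (α = 9): (9−6)(9−5)(9−7)(9−2) = 3·4·2·7 = 168 ≡ 3, so v_3 = 3^{−1} = 4 (mod 11).
  i = 4 (α = 7): (7−6)(7−5)(7−9)(7−2) = 1·2·(−2)·5 = −20 ≡ 2, so v_4 = 2^{−1} = 6 (mod 11).
  i = 5 (α = 2): (2−6)(2−5)(2−9)(2−7) = (−4)·(−3)·(−7)·(−5) = 420 ≡ 2, so v_5 = 2^{−1} = 6 (mod 11).
  v = [1, 5, 4, 6, 6].
Step 2: syndromes of r = [3, 5, 8, 1, 3] (all sums mod 11).
  S_0 = Σ v_i r_i = 1·3 + 5·5 + 4·8 + 6·1 + 6·3 = 84 ≡ 7.
  S_1 = Σ v_i α_i r_i = 1·6·3 + 5·5·5 + 4·9·8 + 6·7·1 + 6·2·3 = 509 ≡ 3.
  α_i^2 mod 11 = [3, 3, 4, 5, 4].
  S_2 = Σ v_i α_i^2 r_i = 1·3·3 + 5·3·5 + 4·4·8 + 6·5·1 + 6·4·3 = 314 ≡ 6.
  S = (7, 3, 6) ≠ 0, so r is not a codeword (an error is present).
Step 3: locate the error. For a single error e at position i, S_ℓ = v_i·e·α_i^ℓ, so α_err = S_1/S_0.
  S_0^{−1} = 7^{−1} = 8 (mod 11), so α_err = 3·8 = 24 ≡ 2 = α_5. Error position i = 5.
  Consistency check: S_2/S_1 = 6·4 = 24 ≡ 2 = α_err ✓ (single-error assumption holds).
Step 4: error magnitude e = S_0/v_5 = S_0·∏_{j≠5}(α_5 − α_j) = 7·2 = 14 ≡ 3 (mod 11).
Step 5: correct position 5: c_5 = r_5 − e = 3 − 3 ≡ 0 (mod 11). Hence c = [3, 5, 8, 1, 0].
  Check: interpolating c through the α_i gives m(x) = 4 + 9·x (degree < 2) with m(α_i) = c_i for every i, so c is indeed a codeword.


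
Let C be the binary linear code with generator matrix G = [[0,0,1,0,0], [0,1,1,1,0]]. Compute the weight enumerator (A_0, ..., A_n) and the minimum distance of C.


Weight distribution: A_0 = 1, A_1 = 1, A_2 = 1, A_3 = 1. Minimum distance d = 1.

Enumerate all 2^2 = 4 messages m ∈ F_2^2.
For each, compute codeword c = mG in F_2^5, then tally its weight.
  m = 00 → c = 00000, weight = 0.
  m = 10 → c = 00100, weight = 1.
  m = 01 → c = 01110, weight = 3.
  m = 11 → c = 01010, weight = 2.
Tally weights:
  weight 0: 1 codewords.
  weight 1: 1 codewords.
  weight 2: 1 codewords.
  weight 3: 1 codewords.
Minimum distance d = smallest w > 0 with A_w > 0 = 1.
Sanity: Σ A_w = 4 = 2^2 = 4 ✓.


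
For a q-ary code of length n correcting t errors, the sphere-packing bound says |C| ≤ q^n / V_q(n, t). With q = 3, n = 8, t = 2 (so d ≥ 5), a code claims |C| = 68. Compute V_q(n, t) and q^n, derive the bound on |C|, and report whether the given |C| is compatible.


V_q(n, t) = 129, q^n = 6561, Hamming bound = 50, |C| = 68 > bound (violated).

Step 1: Compute V_q(n, t) = Σ_{j=0}^2 C(n, j) (q−1)^j.
  j = 0: C(8,0)·(2)^0 = 1·1 = 1.
  j = 1: C(8,1)·(2)^1 = 8·2 = 16.
  j = 2: C(8,2)·(2)^2 = 28·4 = 112.
  V_q(n, t) = 1 + 16 + 112 = 129.
Step 2: q^n = 3^8 = 6561.
Step 3: Hamming bound ⌊q^n / V_q(n,t)⌋ = ⌊6561/129⌋ = 50.
Step 4: Compare |C| = 68 to 50: violated.
The claimed |C| lies above the Hamming bound, so no 3-ary code of length 8 with d ≥ 5 can have 68 codewords.


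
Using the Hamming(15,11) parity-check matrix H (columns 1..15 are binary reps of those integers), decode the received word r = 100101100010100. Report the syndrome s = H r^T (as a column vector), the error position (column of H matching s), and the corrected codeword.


s = (0, 0, 1, 0)^T, error position = 2, corrected codeword c = 110101100010100

Compute s = H r^T mod 2 one row at a time:
  s_1 = 0 + 0 + 0 + 1 + 0 + 1 + 0 + 0 = 2 ≡ 0 (mod 2).
  s_2 = 1 + 0 + 1 + 1 + 0 + 1 + 0 + 0 = 4 ≡ 0 (mod 2).
  s_3 = 0 + 0 + 1 + 1 + 0 + 1 + 0 + 0 = 3 ≡ 1 (mod 2).
  s_4 = 1 + 0 + 0 + 1 + 0 + 1 + 1 + 0 = 4 ≡ 0 (mod 2).
s = (0, 0, 1, 0)^T — this equals column 2 of H (binary 0010), so error is at position 2.
Correct: flip bit 2 of r = 100101100010100 to get c = 110101100010100.
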